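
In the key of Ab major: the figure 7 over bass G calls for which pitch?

Counting 6 letter steps above G lands on F; in Ab major, that letter is F.

F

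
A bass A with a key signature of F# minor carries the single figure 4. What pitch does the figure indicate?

D

Counting 3 letter steps above A lands on D; in F# minor, that letter is D.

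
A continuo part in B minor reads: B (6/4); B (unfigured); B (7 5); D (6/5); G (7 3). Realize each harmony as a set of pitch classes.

B (6/4): B, E, G.
B (5/3): B, D, F#.
B (7/5/3): B, D, F#, A.
D (6/5/3): D, F#, A, B.
G (7/5/3): G, B, D, F#.

B, E, G | B, D, F# | B, D, F#, A | D, F#, A, B | G, B, D, F#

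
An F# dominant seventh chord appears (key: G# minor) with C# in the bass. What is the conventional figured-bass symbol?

4/3

C# is the fifth of F# dominant seventh, so the chord is in second inversion.
A seventh chord in second inversion is figured 6/4/3, conventionally abbreviated 4/3.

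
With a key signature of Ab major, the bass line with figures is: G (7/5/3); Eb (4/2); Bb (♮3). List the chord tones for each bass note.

G, Bb, Db, F | Eb, F, Ab, C | Bb, D, F

G (7/5/3): G, Bb, Db, F.
Eb (6/4/2): Eb, F, Ab, C.
Bb (5/♮3): Bb, D, F.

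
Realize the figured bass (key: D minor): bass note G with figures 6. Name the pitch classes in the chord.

G, Bb, E

The written figures 6 are shorthand for 6/3: the 3 is implied.
A third above G in this key is Bb.
A sixth above G in this key is E.
Together with the bass G, this spells E diminished in first inversion.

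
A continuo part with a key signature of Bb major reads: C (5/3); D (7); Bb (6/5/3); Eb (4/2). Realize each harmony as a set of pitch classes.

C (5/3): C, Eb, G.
D (7/5/3): D, F, A, C.
Bb (6/5/3): Bb, D, F, G.
Eb (6/4/2): Eb, F, A, C.

C, Eb, G | D, F, A, C | Bb, D, F, G | Eb, F, A, C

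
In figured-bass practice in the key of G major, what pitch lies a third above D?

F#

Counting 2 letter steps above D lands on F; in G major, that letter is F#.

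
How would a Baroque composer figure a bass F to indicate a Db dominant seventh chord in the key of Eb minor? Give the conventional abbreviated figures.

6/5

F is the third of Db dominant seventh, so the chord is in first inversion.
A seventh chord in first inversion is figured 6/5/3, conventionally abbreviated 6/5.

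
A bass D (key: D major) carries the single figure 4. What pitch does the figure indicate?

G

Counting 3 letter steps above D lands on G; in D major, that letter is G.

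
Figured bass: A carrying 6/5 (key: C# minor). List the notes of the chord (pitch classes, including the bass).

The written figures 6/5 are shorthand for 6/5/3: the 3 is implied.
A third above A in this key is C#.
A fifth above A in this key is E.
A sixth above A in this key is F#.
Together with the bass A, this spells F# minor seventh in first inversion.

A, C#, E, F#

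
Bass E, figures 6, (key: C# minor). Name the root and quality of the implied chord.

C# minor

The figures 6 indicate a triad in first inversion.
In first inversion the root lies a sixth above the bass: a sixth above E in C# minor is C#.
The chord tones are E, G#, C#, giving C# minor.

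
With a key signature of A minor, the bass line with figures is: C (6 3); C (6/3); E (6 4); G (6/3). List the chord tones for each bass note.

C (6/3): C, E, A.
C (6/3): C, E, A.
E (6/4): E, A, C.
G (6/3): G, B, E.

C, E, A | C, E, A | E, A, C | G, B, E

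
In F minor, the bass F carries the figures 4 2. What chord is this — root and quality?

The figures 4 2 indicate a seventh chord in third inversion.
In third inversion the root lies a second above the bass: a second above F in F minor is G.
The chord tones are F, G, Bb, Db, giving G half-diminished seventh.

G half-diminished seventh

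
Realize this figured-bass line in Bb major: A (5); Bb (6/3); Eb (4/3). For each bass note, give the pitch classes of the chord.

A (5/3): A, C, Eb.
Bb (6/3): Bb, D, G.
Eb (6/4/3): Eb, G, A, C.

A, C, Eb | Bb, D, G | Eb, G, A, C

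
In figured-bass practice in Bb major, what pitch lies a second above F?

G

Counting 1 letter step above F lands on G; in Bb major, that letter is G.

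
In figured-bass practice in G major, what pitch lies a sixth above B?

G

Counting 5 letter steps above B lands on G; in G major, that letter is G.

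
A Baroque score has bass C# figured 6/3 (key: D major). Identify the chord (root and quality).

A major

The figures 6/3 indicate a triad in first inversion.
In first inversion the root lies a sixth above the bass: a sixth above C# in D major is A.
The chord tones are C#, E, A, giving A major.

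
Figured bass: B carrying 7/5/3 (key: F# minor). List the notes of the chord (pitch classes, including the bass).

A third above B in this key is D.
A fifth above B in this key is F#.
A seventh above B in this key is A.
Together with the bass B, this spells B minor seventh in root position.

B, D, F#, A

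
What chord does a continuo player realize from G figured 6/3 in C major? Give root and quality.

E minor

The figures 6/3 indicate a triad in first inversion.
In first inversion the root lies a sixth above the bass: a sixth above G in C major is E.
The chord tones are G, B, E, giving E minor.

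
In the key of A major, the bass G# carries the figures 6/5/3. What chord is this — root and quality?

The figures 6/5/3 indicate a seventh chord in first inversion.
In first inversion the root lies a sixth above the bass: a sixth above G# in A major is E.
The chord tones are G#, B, D, E, giving E dominant seventh.

E dominant seventh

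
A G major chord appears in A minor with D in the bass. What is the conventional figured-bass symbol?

6/4

D is the fifth of G major, so the chord is in second inversion.
A triad in second inversion is figured 6/4, conventionally abbreviated 6/4.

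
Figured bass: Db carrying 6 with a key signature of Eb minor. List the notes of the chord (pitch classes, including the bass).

The written figures 6 are shorthand for 6/3: the 3 is implied.
A third above Db in this key is F.
A sixth above Db in this key is Bb.
Together with the bass Db, this spells Bb minor in first inversion.

Db, F, Bb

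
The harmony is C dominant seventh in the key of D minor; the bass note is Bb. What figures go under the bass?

4/2

Bb is the seventh of C dominant seventh, so the chord is in third inversion.
A seventh chord in third inversion is figured 6/4/2, conventionally abbreviated 4/2.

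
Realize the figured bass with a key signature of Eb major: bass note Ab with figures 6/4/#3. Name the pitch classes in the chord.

A third above Ab in this key is C, raised to C# by the sharp.
A fourth above Ab in this key is D.
A sixth above Ab in this key is F.

Ab, C#, D, F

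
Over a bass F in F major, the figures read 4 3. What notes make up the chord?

F, A, Bb, D

The written figures 4 3 are shorthand for 6/4/3: the 6 is implied.
A third above F in this key is A.
A fourth above F in this key is Bb.
A sixth above F in this key is D.
Together with the bass F, this spells Bb major seventh in second inversion.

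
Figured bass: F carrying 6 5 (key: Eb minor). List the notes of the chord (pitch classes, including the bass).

F, Ab, Cb, Db

The written figures 6 5 are shorthand for 6/5/3: the 3 is implied.
A third above F in this key is Ab.
A fifth above F in this key is Cb.
A sixth above F in this key is Db.
Together with the bass F, this spells Db dominant seventh in first inversion.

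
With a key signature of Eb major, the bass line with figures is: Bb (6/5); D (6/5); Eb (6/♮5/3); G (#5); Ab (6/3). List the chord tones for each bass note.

Bb (6/5/3): Bb, D, F, G.
D (6/5/3): D, F, Ab, Bb.
Eb (6/♮5/3): Eb, G, B, C.
G (#5/3): G, Bb, D#.
Ab (6/3): Ab, C, F.

Bb, D, F, G | D, F, Ab, Bb | Eb, G, B, C | G, Bb, D# | Ab, C, F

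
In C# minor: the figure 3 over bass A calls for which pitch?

C#

Counting 2 letter steps above A lands on C; in C# minor, that letter is C#.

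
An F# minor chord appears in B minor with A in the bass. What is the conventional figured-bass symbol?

A is the third of F# minor, so the chord is in first inversion.
A triad in first inversion is figured 6/3, conventionally abbreviated 6.

6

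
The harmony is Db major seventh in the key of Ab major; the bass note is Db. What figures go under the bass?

Db is the root of Db major seventh, so the chord is in root position.
A seventh chord in root position is figured 7/5/3, conventionally abbreviated 7.

7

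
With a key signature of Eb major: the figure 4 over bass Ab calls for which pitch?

Counting 3 letter steps above Ab lands on D; in Eb major, that letter is D.

D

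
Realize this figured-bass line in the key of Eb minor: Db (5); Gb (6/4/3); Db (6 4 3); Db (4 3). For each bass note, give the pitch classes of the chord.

Db, F, Ab | Gb, Bb, Cb, Eb | Db, F, Gb, Bb | Db, F, Gb, Bb

Db (5/3): Db, F, Ab.
Gb (6/4/3): Gb, Bb, Cb, Eb.
Db (6/4/3): Db, F, Gb, Bb.
Db (6/4/3): Db, F, Gb, Bb.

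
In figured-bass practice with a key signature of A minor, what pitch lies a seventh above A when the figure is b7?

Gb

Counting 6 letter steps above A lands on G; in A minor, that letter is G.
The b7 figure lowers it a semitone, giving Gb.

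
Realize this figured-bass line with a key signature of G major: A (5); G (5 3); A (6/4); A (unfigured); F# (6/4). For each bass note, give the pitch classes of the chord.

A, C, E | G, B, D | A, D, F# | A, C, E | F#, B, D

A (5/3): A, C, E.
G (5/3): G, B, D.
A (6/4): A, D, F#.
A (5/3): A, C, E.
F# (6/4): F#, B, D.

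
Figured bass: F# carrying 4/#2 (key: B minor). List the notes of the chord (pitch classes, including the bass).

F#, G#, B, D

The written figures 4/#2 are shorthand for 6/4/2: the 6 is implied.
A second above F# in this key is G, raised to G# by the sharp.
A fourth above F# in this key is B.
A sixth above F# in this key is D.
Together with the bass F#, this spells G# half-diminished seventh in third inversion.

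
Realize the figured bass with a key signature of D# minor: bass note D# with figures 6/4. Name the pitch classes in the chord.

A fourth above D# in this key is G#.
A sixth above D# in this key is B.
Together with the bass D#, this spells G# minor in second inversion.

D#, G#, B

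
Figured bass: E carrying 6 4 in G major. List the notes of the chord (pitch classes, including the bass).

E, A, C

A fourth above E in this key is A.
A sixth above E in this key is C.
Together with the bass E, this spells A minor in second inversion.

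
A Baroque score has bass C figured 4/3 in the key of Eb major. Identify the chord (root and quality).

F minor seventh

The figures 4/3 indicate a seventh chord in second inversion.
In second inversion the root lies a fourth above the bass: a fourth above C in Eb major is F.
The chord tones are C, Eb, F, Ab, giving F minor seventh.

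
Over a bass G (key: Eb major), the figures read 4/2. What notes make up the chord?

G, Ab, C, Eb

The written figures 4/2 are shorthand for 6/4/2: the 6 is implied.
A second above G in this key is Ab.
A fourth above G in this key is C.
A sixth above G in this key is Eb.
Together with the bass G, this spells Ab major seventh in third inversion.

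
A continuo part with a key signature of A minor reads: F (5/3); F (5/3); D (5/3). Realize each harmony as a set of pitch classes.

F, A, C | F, A, C | D, F, A

F (5/3): F, A, C.
F (5/3): F, A, C.
D (5/3): D, F, A.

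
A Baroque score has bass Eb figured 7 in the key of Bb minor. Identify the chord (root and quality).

Eb minor seventh

The figures 7 indicate a seventh chord in root position.
In root position the bass is the root, so the root is Eb.
The chord tones are Eb, Gb, Bb, Db, giving Eb minor seventh.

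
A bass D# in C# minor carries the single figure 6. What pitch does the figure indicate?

B

Counting 5 letter steps above D# lands on B; in C# minor, that letter is B.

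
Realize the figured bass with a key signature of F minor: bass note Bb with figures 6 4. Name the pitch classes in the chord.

A fourth above Bb in this key is Eb.
A sixth above Bb in this key is G.
Together with the bass Bb, this spells Eb major in second inversion.

Bb, Eb, G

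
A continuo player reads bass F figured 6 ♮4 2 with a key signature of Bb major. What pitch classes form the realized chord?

A second above F in this key is G.
A fourth above F in this key is Bb, made natural (B) by the ♮ figure.
A sixth above F in this key is D.
Together with the bass F, this spells G dominant seventh in third inversion.

F, G, B, D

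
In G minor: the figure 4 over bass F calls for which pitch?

Counting 3 letter steps above F lands on B; in G minor, that letter is Bb.

Bb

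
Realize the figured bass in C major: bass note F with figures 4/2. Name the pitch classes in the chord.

The written figures 4/2 are shorthand for 6/4/2: the 6 is implied.
A second above F in this key is G.
A fourth above F in this key is B.
A sixth above F in this key is D.
Together with the bass F, this spells G dominant seventh in third inversion.

F, G, B, D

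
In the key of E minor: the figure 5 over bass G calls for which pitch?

Counting 4 letter steps above G lands on D; in E minor, that letter is D.

D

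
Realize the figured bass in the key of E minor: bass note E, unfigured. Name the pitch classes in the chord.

An unfigured bass implies 5/3.
A third above E in this key is G.
A fifth above E in this key is B.
Together with the bass E, this spells E minor in root position.

E, G, B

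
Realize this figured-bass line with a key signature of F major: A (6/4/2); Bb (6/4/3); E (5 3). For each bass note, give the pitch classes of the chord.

A, Bb, D, F | Bb, D, E, G | E, G, Bb

A (6/4/2): A, Bb, D, F.
Bb (6/4/3): Bb, D, E, G.
E (5/3): E, G, Bb.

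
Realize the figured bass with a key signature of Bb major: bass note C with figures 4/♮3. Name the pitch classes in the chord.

The written figures 4/♮3 are shorthand for 6/4/3: the 6 is implied.
A third above C in this key is Eb, made natural (E) by the ♮ figure.
A fourth above C in this key is F.
A sixth above C in this key is A.
Together with the bass C, this spells F major seventh in second inversion.

C, E, F, A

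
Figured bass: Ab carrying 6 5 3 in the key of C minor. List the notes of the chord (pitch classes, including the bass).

A third above Ab in this key is C.
A fifth above Ab in this key is Eb.
A sixth above Ab in this key is F.
Together with the bass Ab, this spells F minor seventh in first inversion.

Ab, C, Eb, F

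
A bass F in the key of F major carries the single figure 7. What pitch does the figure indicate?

E

Counting 6 letter steps above F lands on E; in F major, that letter is E.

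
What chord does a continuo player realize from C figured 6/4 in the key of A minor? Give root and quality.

F major

The figures 6/4 indicate a triad in second inversion.
In second inversion the root lies a fourth above the bass: a fourth above C in A minor is F.
The chord tones are C, F, A, giving F major.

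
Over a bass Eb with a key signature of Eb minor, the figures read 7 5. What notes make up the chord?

The written figures 7 5 are shorthand for 7/5/3: the 3 is implied.
A third above Eb in this key is Gb.
A fifth above Eb in this key is Bb.
A seventh above Eb in this key is Db.
Together with the bass Eb, this spells Eb minor seventh in root position.

Eb, Gb, Bb, Db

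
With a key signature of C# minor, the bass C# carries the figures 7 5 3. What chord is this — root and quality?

The figures 7 5 3 indicate a seventh chord in root position.
In root position the bass is the root, so the root is C#.
The chord tones are C#, E, G#, B, giving C# minor seventh.

C# minor seventh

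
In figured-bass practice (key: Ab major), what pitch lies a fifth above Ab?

Counting 4 letter steps above Ab lands on E; in Ab major, that letter is Eb.

Eb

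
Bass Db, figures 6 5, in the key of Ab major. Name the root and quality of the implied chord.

The figures 6 5 indicate a seventh chord in first inversion.
In first inversion the root lies a sixth above the bass: a sixth above Db in Ab major is Bb.
The chord tones are Db, F, Ab, Bb, giving Bb minor seventh.

Bb minor seventh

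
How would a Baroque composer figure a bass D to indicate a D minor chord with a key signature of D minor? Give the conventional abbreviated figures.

D is the root of D minor, so the chord is in root position.
A triad in root position is figured 5/3, conventionally abbreviated (no figures — root-position triad).

no figures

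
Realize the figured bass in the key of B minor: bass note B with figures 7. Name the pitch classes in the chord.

The written figures 7 are shorthand for 7/5/3: the 5/3 are implied.
A third above B in this key is D.
A fifth above B in this key is F#.
A seventh above B in this key is A.
Together with the bass B, this spells B minor seventh in root position.

B, D, F#, A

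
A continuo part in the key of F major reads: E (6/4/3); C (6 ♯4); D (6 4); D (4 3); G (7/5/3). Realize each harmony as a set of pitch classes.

E (6/4/3): E, G, A, C.
C (6/#4): C, F#, A.
D (6/4): D, G, Bb.
D (6/4/3): D, F, G, Bb.
G (7/5/3): G, Bb, D, F.

E, G, A, C | C, F#, A | D, G, Bb | D, F, G, Bb | G, Bb, D, F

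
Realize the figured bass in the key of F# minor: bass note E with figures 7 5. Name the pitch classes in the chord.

The written figures 7 5 are shorthand for 7/5/3: the 3 is implied.
A third above E in this key is G#.
A fifth above E in this key is B.
A seventh above E in this key is D.
Together with the bass E, this spells E dominant seventh in root position.

E, G#, B, D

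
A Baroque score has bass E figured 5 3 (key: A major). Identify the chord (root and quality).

E major

The figures 5 3 indicate a triad in root position.
In root position the bass is the root, so the root is E.
The chord tones are E, G#, B, giving E major.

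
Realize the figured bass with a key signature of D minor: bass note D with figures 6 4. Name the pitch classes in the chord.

A fourth above D in this key is G.
A sixth above D in this key is Bb.
Together with the bass D, this spells G minor in second inversion.

D, G, Bb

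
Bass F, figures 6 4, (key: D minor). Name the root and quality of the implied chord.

Bb major

The figures 6 4 indicate a triad in second inversion.
In second inversion the root lies a fourth above the bass: a fourth above F in D minor is Bb.
The chord tones are F, Bb, D, giving Bb major.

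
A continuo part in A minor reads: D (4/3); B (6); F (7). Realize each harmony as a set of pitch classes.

D (6/4/3): D, F, G, B.
B (6/3): B, D, G.
F (7/5/3): F, A, C, E.

D, F, G, B | B, D, G | F, A, C, E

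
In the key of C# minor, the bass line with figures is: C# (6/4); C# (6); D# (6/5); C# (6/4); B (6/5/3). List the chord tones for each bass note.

C#, F#, A | C#, E, A | D#, F#, A, B | C#, F#, A | B, D#, F#, G#

C# (6/4): C#, F#, A.
C# (6/3): C#, E, A.
D# (6/5/3): D#, F#, A, B.
C# (6/4): C#, F#, A.
B (6/5/3): B, D#, F#, G#.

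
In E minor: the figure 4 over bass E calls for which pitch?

A

Counting 3 letter steps above E lands on A; in E minor, that letter is A.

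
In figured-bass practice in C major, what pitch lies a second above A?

Counting 1 letter step above A lands on B; in C major, that letter is B.

B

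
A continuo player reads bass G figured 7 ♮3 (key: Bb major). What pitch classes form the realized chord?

G, B, D, F

The written figures 7 ♮3 are shorthand for 7/5/3: the 5 is implied.
A third above G in this key is Bb, made natural (B) by the ♮ figure.
A fifth above G in this key is D.
A seventh above G in this key is F.
Together with the bass G, this spells G dominant seventh in root position.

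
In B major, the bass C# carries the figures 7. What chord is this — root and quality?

The figures 7 indicate a seventh chord in root position.
In root position the bass is the root, so the root is C#.
The chord tones are C#, E, G#, B, giving C# minor seventh.

C# minor seventh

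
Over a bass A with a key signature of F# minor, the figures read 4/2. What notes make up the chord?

A, B, D, F#

The written figures 4/2 are shorthand for 6/4/2: the 6 is implied.
A second above A in this key is B.
A fourth above A in this key is D.
A sixth above A in this key is F#.
Together with the bass A, this spells B minor seventh in third inversion.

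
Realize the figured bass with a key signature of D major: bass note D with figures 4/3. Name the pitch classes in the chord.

The written figures 4/3 are shorthand for 6/4/3: the 6 is implied.
A third above D in this key is F#.
A fourth above D in this key is G.
A sixth above D in this key is B.
Together with the bass D, this spells G major seventh in second inversion.

D, F#, G, B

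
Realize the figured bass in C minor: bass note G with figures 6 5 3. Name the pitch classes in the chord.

G, Bb, D, Eb

A third above G in this key is Bb.
A fifth above G in this key is D.
A sixth above G in this key is Eb.
Together with the bass G, this spells Eb major seventh in first inversion.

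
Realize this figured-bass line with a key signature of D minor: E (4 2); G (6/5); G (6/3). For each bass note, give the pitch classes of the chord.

E, F, A, C | G, Bb, D, E | G, Bb, E

E (6/4/2): E, F, A, C.
G (6/5/3): G, Bb, D, E.
G (6/3): G, Bb, E.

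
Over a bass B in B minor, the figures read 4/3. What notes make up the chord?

B, D, E, G

The written figures 4/3 are shorthand for 6/4/3: the 6 is implied.
A third above B in this key is D.
A fourth above B in this key is E.
A sixth above B in this key is G.
Together with the bass B, this spells E minor seventh in second inversion.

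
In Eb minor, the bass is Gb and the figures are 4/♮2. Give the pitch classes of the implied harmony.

The written figures 4/♮2 are shorthand for 6/4/2: the 6 is implied.
A second above Gb in this key is Ab, made natural (A) by the ♮ figure.
A fourth above Gb in this key is Cb.
A sixth above Gb in this key is Eb.

Gb, A, Cb, Eb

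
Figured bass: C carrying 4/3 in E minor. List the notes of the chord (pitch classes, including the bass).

C, E, F#, A

The written figures 4/3 are shorthand for 6/4/3: the 6 is implied.
A third above C in this key is E.
A fourth above C in this key is F#.
A sixth above C in this key is A.
Together with the bass C, this spells F# half-diminished seventh in second inversion.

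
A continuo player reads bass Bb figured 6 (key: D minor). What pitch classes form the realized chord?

Bb, D, G

The written figures 6 are shorthand for 6/3: the 3 is implied.
A third above Bb in this key is D.
A sixth above Bb in this key is G.
Together with the bass Bb, this spells G minor in first inversion.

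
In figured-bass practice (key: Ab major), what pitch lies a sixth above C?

Ab

Counting 5 letter steps above C lands on A; in Ab major, that letter is Ab.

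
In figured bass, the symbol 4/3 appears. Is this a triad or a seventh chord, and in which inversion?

seventh chord, second inversion

4/3 is shorthand for 6/4/3.
Intervals of 6/4/3 above the bass form a seventh chord; the bass is the fifth, so this is second inversion.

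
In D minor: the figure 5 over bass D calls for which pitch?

Counting 4 letter steps above D lands on A; in D minor, that letter is A.

A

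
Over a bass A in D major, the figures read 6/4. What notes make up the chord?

A fourth above A in this key is D.
A sixth above A in this key is F#.
Together with the bass A, this spells D major in second inversion.

A, D, F#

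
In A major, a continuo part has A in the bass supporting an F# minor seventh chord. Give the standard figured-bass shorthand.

A is the third of F# minor seventh, so the chord is in first inversion.
A seventh chord in first inversion is figured 6/5/3, conventionally abbreviated 6/5.

6/5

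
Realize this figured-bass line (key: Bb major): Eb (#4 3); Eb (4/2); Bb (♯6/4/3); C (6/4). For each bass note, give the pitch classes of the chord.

Eb (6/#4/3): Eb, G, A#, C.
Eb (6/4/2): Eb, F, A, C.
Bb (#6/4/3): Bb, D, Eb, G#.
C (6/4): C, F, A.

Eb, G, A#, C | Eb, F, A, C | Bb, D, Eb, G# | C, F, A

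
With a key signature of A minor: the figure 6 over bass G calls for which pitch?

Counting 5 letter steps above G lands on E; in A minor, that letter is E.

E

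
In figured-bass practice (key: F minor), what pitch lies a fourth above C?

Counting 3 letter steps above C lands on F; in F minor, that letter is F.

F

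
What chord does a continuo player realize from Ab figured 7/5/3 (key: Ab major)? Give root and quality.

The figures 7/5/3 indicate a seventh chord in root position.
In root position the bass is the root, so the root is Ab.
The chord tones are Ab, C, Eb, G, giving Ab major seventh.

Ab major seventh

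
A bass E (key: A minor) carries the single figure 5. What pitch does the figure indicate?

B

Counting 4 letter steps above E lands on B; in A minor, that letter is B.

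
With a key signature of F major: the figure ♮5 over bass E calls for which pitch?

Counting 4 letter steps above E lands on B; in F major, that letter is Bb.
The ♮5 figure makes it natural, giving B.

B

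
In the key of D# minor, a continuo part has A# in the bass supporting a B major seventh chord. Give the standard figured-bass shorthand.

4/2

A# is the seventh of B major seventh, so the chord is in third inversion.
A seventh chord in third inversion is figured 6/4/2, conventionally abbreviated 4/2.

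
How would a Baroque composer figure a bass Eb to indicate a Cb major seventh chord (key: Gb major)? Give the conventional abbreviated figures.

Eb is the third of Cb major seventh, so the chord is in first inversion.
A seventh chord in first inversion is figured 6/5/3, conventionally abbreviated 6/5.

6/5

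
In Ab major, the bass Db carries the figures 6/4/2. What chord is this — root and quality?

The figures 6/4/2 indicate a seventh chord in third inversion.
In third inversion the root lies a second above the bass: a second above Db in Ab major is Eb.
The chord tones are Db, Eb, G, Bb, giving Eb dominant seventh.

Eb dominant seventh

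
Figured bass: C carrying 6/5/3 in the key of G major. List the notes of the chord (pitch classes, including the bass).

A third above C in this key is E.
A fifth above C in this key is G.
A sixth above C in this key is A.
Together with the bass C, this spells A minor seventh in first inversion.

C, E, G, A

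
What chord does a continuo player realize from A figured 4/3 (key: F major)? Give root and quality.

The figures 4/3 indicate a seventh chord in second inversion.
In second inversion the root lies a fourth above the bass: a fourth above A in F major is D.
The chord tones are A, C, D, F, giving D minor seventh.

D minor seventh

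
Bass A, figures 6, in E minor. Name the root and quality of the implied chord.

The figures 6 indicate a triad in first inversion.
In first inversion the root lies a sixth above the bass: a sixth above A in E minor is F#.
The chord tones are A, C, F#, giving F# diminished.

F# diminished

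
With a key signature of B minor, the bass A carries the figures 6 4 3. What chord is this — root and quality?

The figures 6 4 3 indicate a seventh chord in second inversion.
In second inversion the root lies a fourth above the bass: a fourth above A in B minor is D.
The chord tones are A, C#, D, F#, giving D major seventh.

D major seventh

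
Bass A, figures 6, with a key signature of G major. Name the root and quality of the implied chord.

F# diminished

The figures 6 indicate a triad in first inversion.
In first inversion the root lies a sixth above the bass: a sixth above A in G major is F#.
The chord tones are A, C, F#, giving F# diminished.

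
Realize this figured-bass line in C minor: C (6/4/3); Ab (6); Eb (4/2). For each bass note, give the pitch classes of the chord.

C (6/4/3): C, Eb, F, Ab.
Ab (6/3): Ab, C, F.
Eb (6/4/2): Eb, F, Ab, C.

C, Eb, F, Ab | Ab, C, F | Eb, F, Ab, C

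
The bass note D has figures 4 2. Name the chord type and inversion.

4 2 is shorthand for 6/4/2.
Intervals of 6/4/2 above the bass form a seventh chord; the bass is the seventh, so this is third inversion.

seventh chord, third inversion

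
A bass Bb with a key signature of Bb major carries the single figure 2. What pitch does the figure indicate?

C

Counting 1 letter step above Bb lands on C; in Bb major, that letter is C.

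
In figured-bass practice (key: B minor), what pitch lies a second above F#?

Counting 1 letter step above F# lands on G; in B minor, that letter is G.

G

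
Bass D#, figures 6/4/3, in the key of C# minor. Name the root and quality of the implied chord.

The figures 6/4/3 indicate a seventh chord in second inversion.
In second inversion the root lies a fourth above the bass: a fourth above D# in C# minor is G#.
The chord tones are D#, F#, G#, B, giving G# minor seventh.

G# minor seventh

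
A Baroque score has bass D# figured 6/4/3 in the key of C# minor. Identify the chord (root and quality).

G# minor seventh

The figures 6/4/3 indicate a seventh chord in second inversion.
In second inversion the root lies a fourth above the bass: a fourth above D# in C# minor is G#.
The chord tones are D#, F#, G#, B, giving G# minor seventh.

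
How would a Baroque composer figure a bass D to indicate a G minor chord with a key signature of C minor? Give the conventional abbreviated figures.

6/4

D is the fifth of G minor, so the chord is in second inversion.
A triad in second inversion is figured 6/4, conventionally abbreviated 6/4.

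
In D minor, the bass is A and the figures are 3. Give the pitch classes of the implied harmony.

The written figures 3 are shorthand for 5/3: the 5 is implied.
A third above A in this key is C.
A fifth above A in this key is E.
Together with the bass A, this spells A minor in root position.

A, C, E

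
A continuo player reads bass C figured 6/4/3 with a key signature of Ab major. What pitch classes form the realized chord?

A third above C in this key is Eb.
A fourth above C in this key is F.
A sixth above C in this key is Ab.
Together with the bass C, this spells F minor seventh in second inversion.

C, Eb, F, Ab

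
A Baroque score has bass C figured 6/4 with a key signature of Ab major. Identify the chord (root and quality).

The figures 6/4 indicate a triad in second inversion.
In second inversion the root lies a fourth above the bass: a fourth above C in Ab major is F.
The chord tones are C, F, Ab, giving F minor.

F minor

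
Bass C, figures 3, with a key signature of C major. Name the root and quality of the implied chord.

The figures 3 indicate a triad in root position.
In root position the bass is the root, so the root is C.
The chord tones are C, E, G, giving C major.

C major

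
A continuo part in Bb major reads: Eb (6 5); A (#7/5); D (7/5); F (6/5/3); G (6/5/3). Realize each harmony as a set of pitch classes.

Eb, G, Bb, C | A, C, Eb, G# | D, F, A, C | F, A, C, D | G, Bb, D, Eb

Eb (6/5/3): Eb, G, Bb, C.
A (#7/5/3): A, C, Eb, G#.
D (7/5/3): D, F, A, C.
F (6/5/3): F, A, C, D.
G (6/5/3): G, Bb, D, Eb.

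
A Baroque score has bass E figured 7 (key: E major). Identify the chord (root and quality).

E major seventh

The figures 7 indicate a seventh chord in root position.
In root position the bass is the root, so the root is E.
The chord tones are E, G#, B, D#, giving E major seventh.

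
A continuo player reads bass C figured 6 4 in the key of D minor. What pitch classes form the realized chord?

C, F, A

A fourth above C in this key is F.
A sixth above C in this key is A.
Together with the bass C, this spells F major in second inversion.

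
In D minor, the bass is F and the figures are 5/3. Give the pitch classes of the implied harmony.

F, A, C

A third above F in this key is A.
A fifth above F in this key is C.
Together with the bass F, this spells F major in root position.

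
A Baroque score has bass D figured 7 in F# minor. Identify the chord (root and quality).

D major seventh

The figures 7 indicate a seventh chord in root position.
In root position the bass is the root, so the root is D.
The chord tones are D, F#, A, C#, giving D major seventh.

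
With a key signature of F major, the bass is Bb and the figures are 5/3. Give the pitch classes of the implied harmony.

Bb, D, F

A third above Bb in this key is D.
A fifth above Bb in this key is F.
Together with the bass Bb, this spells Bb major in root position.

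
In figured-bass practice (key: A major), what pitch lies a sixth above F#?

D

Counting 5 letter steps above F# lands on D; in A major, that letter is D.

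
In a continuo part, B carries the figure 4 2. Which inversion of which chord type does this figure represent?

seventh chord, third inversion

4 2 is shorthand for 6/4/2.
Intervals of 6/4/2 above the bass form a seventh chord; the bass is the seventh, so this is third inversion.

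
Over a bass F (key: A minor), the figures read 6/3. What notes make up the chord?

A third above F in this key is A.
A sixth above F in this key is D.
Together with the bass F, this spells D minor in first inversion.

F, A, D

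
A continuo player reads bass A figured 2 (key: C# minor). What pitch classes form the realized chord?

The written figures 2 are shorthand for 6/4/2: the 6/4 are implied.
A second above A in this key is B.
A fourth above A in this key is D#.
A sixth above A in this key is F#.
Together with the bass A, this spells B dominant seventh in third inversion.

A, B, D#, F#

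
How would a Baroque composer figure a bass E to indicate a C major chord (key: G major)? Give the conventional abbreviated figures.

6

E is the third of C major, so the chord is in first inversion.
A triad in first inversion is figured 6/3, conventionally abbreviated 6.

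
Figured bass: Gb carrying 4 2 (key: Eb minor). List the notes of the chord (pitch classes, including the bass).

The written figures 4 2 are shorthand for 6/4/2: the 6 is implied.
A second above Gb in this key is Ab.
A fourth above Gb in this key is Cb.
A sixth above Gb in this key is Eb.
Together with the bass Gb, this spells Ab minor seventh in third inversion.

Gb, Ab, Cb, Eb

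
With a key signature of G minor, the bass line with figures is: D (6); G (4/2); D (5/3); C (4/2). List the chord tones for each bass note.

D, F, Bb | G, A, C, Eb | D, F, A | C, D, F, A

D (6/3): D, F, Bb.
G (6/4/2): G, A, C, Eb.
D (5/3): D, F, A.
C (6/4/2): C, D, F, A.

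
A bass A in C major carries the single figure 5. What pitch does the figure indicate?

Counting 4 letter steps above A lands on E; in C major, that letter is E.

E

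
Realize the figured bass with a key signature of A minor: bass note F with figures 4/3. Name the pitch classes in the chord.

The written figures 4/3 are shorthand for 6/4/3: the 6 is implied.
A third above F in this key is A.
A fourth above F in this key is B.
A sixth above F in this key is D.
Together with the bass F, this spells B half-diminished seventh in second inversion.

F, A, B, D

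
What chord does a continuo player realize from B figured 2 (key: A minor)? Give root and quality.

The figures 2 indicate a seventh chord in third inversion.
In third inversion the root lies a second above the bass: a second above B in A minor is C.
The chord tones are B, C, E, G, giving C major seventh.

C major seventh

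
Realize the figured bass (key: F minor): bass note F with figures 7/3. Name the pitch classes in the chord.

F, Ab, C, Eb

The written figures 7/3 are shorthand for 7/5/3: the 5 is implied.
A third above F in this key is Ab.
A fifth above F in this key is C.
A seventh above F in this key is Eb.
Together with the bass F, this spells F minor seventh in root position.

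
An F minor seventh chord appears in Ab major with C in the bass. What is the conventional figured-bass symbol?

C is the fifth of F minor seventh, so the chord is in second inversion.
A seventh chord in second inversion is figured 6/4/3, conventionally abbreviated 4/3.

4/3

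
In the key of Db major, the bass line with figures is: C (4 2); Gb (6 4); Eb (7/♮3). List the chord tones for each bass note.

C (6/4/2): C, Db, F, Ab.
Gb (6/4): Gb, C, Eb.
Eb (7/5/♮3): Eb, G, Bb, Db.

C, Db, F, Ab | Gb, C, Eb | Eb, G, Bb, Db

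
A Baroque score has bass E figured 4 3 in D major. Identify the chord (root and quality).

A dominant seventh

The figures 4 3 indicate a seventh chord in second inversion.
In second inversion the root lies a fourth above the bass: a fourth above E in D major is A.
The chord tones are E, G, A, C#, giving A dominant seventh.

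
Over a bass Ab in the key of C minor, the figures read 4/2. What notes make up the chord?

The written figures 4/2 are shorthand for 6/4/2: the 6 is implied.
A second above Ab in this key is Bb.
A fourth above Ab in this key is D.
A sixth above Ab in this key is F.
Together with the bass Ab, this spells Bb dominant seventh in third inversion.

Ab, Bb, D, F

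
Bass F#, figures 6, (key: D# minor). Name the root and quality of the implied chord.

D# minor

The figures 6 indicate a triad in first inversion.
In first inversion the root lies a sixth above the bass: a sixth above F# in D# minor is D#.
The chord tones are F#, A#, D#, giving D# minor.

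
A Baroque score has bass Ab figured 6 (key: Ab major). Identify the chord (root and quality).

F minor

The figures 6 indicate a triad in first inversion.
In first inversion the root lies a sixth above the bass: a sixth above Ab in Ab major is F.
The chord tones are Ab, C, F, giving F minor.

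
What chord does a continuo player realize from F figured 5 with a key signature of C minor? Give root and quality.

F minor

The figures 5 indicate a triad in root position.
In root position the bass is the root, so the root is F.
The chord tones are F, Ab, C, giving F minor.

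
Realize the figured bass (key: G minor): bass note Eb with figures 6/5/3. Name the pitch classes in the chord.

A third above Eb in this key is G.
A fifth above Eb in this key is Bb.
A sixth above Eb in this key is C.
Together with the bass Eb, this spells C minor seventh in first inversion.

Eb, G, Bb, C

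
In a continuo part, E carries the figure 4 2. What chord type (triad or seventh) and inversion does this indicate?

seventh chord, third inversion

4 2 is shorthand for 6/4/2.
Intervals of 6/4/2 above the bass form a seventh chord; the bass is the seventh, so this is third inversion.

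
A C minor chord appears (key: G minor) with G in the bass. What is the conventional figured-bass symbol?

6/4

G is the fifth of C minor, so the chord is in second inversion.
A triad in second inversion is figured 6/4, conventionally abbreviated 6/4.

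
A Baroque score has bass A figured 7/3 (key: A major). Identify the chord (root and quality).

A major seventh

The figures 7/3 indicate a seventh chord in root position.
In root position the bass is the root, so the root is A.
The chord tones are A, C#, E, G#, giving A major seventh.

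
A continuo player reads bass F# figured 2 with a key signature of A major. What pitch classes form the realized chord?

F#, G#, B, D

The written figures 2 are shorthand for 6/4/2: the 6/4 are implied.
A second above F# in this key is G#.
A fourth above F# in this key is B.
A sixth above F# in this key is D.
Together with the bass F#, this spells G# half-diminished seventh in third inversion.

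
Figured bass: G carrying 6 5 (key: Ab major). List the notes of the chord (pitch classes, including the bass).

The written figures 6 5 are shorthand for 6/5/3: the 3 is implied.
A third above G in this key is Bb.
A fifth above G in this key is Db.
A sixth above G in this key is Eb.
Together with the bass G, this spells Eb dominant seventh in first inversion.

G, Bb, Db, Eb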